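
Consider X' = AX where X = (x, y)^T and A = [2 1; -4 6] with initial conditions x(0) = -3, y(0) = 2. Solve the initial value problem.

Coefficient matrix A = [[2, 1], [-4, 6]].
Characteristic polynomial det(A - λI) = λ^2 - 8λ + 16 = 0.
Single eigenvalue λ = 4 with algebraic multiplicity 2.
Eigenvector v = (-1,-2); generalized eigenvector w with (A-λI)w=v is (-1,-3).
General solution: e^(4t)[c_1·v + c_2·(t·v + w)].
Applying x(0)=-3, y(0)=2 gives c_1=11, c_2=-8.

x(t) = 8te^(4t) - 3e^(4t), y(t) = 16te^(4t) + 2e^(4t)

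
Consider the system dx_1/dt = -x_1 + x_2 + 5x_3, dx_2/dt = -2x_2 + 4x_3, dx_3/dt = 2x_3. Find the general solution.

x_1(t) = -K_1e^(-2t) + K_2e^(-t) + 2K_3e^(2t), x_2(t) = K_1e^(-2t) + K_3e^(2t), x_3(t) = K_3e^(2t)

Coefficient matrix A = [[-1, 1, 5], [0, -2, 4], [0, 0, 2]].
det(A - λI) = 0 gives eigenvalues λ = -2, -1, 2.
For λ=-2: eigenvector (-1,1,0).
For λ=-1: eigenvector (1,0,0).
For λ=2: eigenvector (2,1,1).
General solution: K_1e^(-2t)(-1,1,0) + K_2e^(-t)(1,0,0) + K_3e^(2t)(2,1,1).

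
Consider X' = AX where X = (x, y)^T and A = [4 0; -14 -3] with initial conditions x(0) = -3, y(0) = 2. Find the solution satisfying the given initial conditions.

x(t) = -3e^(4t), y(t) = 6e^(4t) - 4e^(-3t)

Coefficient matrix A = [[4, 0], [-14, -3]].
Characteristic polynomial det(A - λI) = λ^2 - λ - 12 = 0.
Eigenvalues λ = -3, 4.
For λ=-3: (A-λI) row 1 is [7, 0], so an eigenvector is (0, 1).
For λ=4: (A-λI) row 2 is [-14, -7], so an eigenvector is (-1, 2).
General solution: K_1e^(-3t)(0,1) + K_2e^(4t)(-1,2).
Applying x(0)=-3, y(0)=2 gives K_1=-4, K_2=3.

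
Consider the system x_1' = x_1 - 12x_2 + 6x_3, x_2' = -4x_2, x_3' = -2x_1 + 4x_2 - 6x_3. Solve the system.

Coefficient matrix A = [[1, -12, 6], [0, -4, 0], [-2, 4, -6]].
det(A - λI) = 0 gives eigenvalues λ = -3, -4, -2.
For λ=-3: eigenvector (-3,0,2).
For λ=-4: eigenvector (0,1,2).
For λ=-2: eigenvector (-2,0,1).
General solution: C_1e^(-3t)(-3,0,2) + C_2e^(-4t)(0,1,2) + C_3e^(-2t)(-2,0,1).

x_1(t) = -3C_1e^(-3t) - 2C_3e^(-2t), x_2(t) = C_2e^(-4t), x_3(t) = 2C_1e^(-3t) + 2C_2e^(-4t) + C_3e^(-2t)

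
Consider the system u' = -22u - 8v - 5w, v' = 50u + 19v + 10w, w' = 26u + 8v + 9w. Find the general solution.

u(t) = C_1e^(4t) - 2C_2e^(3t) + C_3e^(-t), v(t) = -2C_1e^(4t) + 5C_2e^(3t) - 2C_3e^(-t), w(t) = -2C_1e^(4t) + 2C_2e^(3t) - C_3e^(-t)

Coefficient matrix A = [[-22, -8, -5], [50, 19, 10], [26, 8, 9]].
det(A - λI) = 0 gives eigenvalues λ = 4, 3, -1.
For λ=4: eigenvector (1,-2,-2).
For λ=3: eigenvector (-2,5,2).
For λ=-1: eigenvector (1,-2,-1).
General solution: C_1e^(4t)(1,-2,-2) + C_2e^(3t)(-2,5,2) + C_3e^(-t)(1,-2,-1).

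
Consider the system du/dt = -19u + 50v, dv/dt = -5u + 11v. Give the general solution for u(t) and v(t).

Coefficient matrix A = [[-19, 50], [-5, 11]].
Characteristic polynomial det(A - λI) = λ^2 + 8λ + 41 = 0.
Eigenvalues λ = -4 ± 5i (complex conjugate pair).
For λ=-4+5i: an eigenvector is (-3,-1) - i(-1,0) = (-3 + i, -1).
A real fundamental pair from Re and Im of e^((-4+5i)t)v: X_1 = e^(-4t)(cos(5t)·(-3,-1) + sin(5t)·(-1,0)), X_2 = e^(-4t)(sin(5t)·(-3,-1) - cos(5t)·(-1,0)).
General solution: K_1X_1 + K_2X_2.

u(t) = -K_1e^(-4t)sin(5t) - 3K_1e^(-4t)cos(5t) - 3K_2e^(-4t)sin(5t) + K_2e^(-4t)cos(5t), v(t) = -K_1e^(-4t)cos(5t) - K_2e^(-4t)sin(5t)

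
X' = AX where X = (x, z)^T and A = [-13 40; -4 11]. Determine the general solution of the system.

Coefficient matrix A = [[-13, 40], [-4, 11]].
Characteristic polynomial det(A - λI) = λ^2 + 2λ + 17 = 0.
Eigenvalues λ = -1 ± 4i (complex conjugate pair).
For λ=-1+4i: an eigenvector is (3,1) - i(1,0) = (3 - i, 1).
A real fundamental pair from Re and Im of e^((-1+4i)t)v: X_1 = e^(-t)(cos(4t)·(3,1) + sin(4t)·(1,0)), X_2 = e^(-t)(sin(4t)·(3,1) - cos(4t)·(1,0)).
General solution: C_1X_1 + C_2X_2.

x(t) = C_1e^(-t)sin(4t) + 3C_1e^(-t)cos(4t) + 3C_2e^(-t)sin(4t) - C_2e^(-t)cos(4t), z(t) = C_1e^(-t)cos(4t) + C_2e^(-t)sin(4t)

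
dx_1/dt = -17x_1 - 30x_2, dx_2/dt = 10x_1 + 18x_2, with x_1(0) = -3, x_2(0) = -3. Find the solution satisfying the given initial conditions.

Coefficient matrix A = [[-17, -30], [10, 18]].
Characteristic polynomial det(A - λI) = λ^2 - λ - 6 = 0.
Eigenvalues λ = 3, -2.
For λ=3: (A-λI) row 1 is [-20, -30], so an eigenvector is (3, -2).
For λ=-2: (A-λI) row 1 is [-15, -30], so an eigenvector is (-2, 1).
General solution: c_1e^(3t)(3,-2) + c_2e^(-2t)(-2,1).
Applying x_1(0)=-3, x_2(0)=-3 gives c_1=9, c_2=15.

x_1(t) = 27e^(3t) - 30e^(-2t), x_2(t) = -18e^(3t) + 15e^(-2t)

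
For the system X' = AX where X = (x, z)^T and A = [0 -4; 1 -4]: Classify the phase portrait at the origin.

A = [[0,-4],[1,-4]]; det(A-λI) = λ^2 + 4λ + 4.
repeated λ = -2 with a single eigenvector.

stable improper node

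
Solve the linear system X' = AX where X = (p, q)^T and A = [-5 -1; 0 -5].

p(t) = c_1e^(-5t) + c_2te^(-5t) - c_2e^(-5t), q(t) = -c_2e^(-5t)

Coefficient matrix A = [[-5, -1], [0, -5]].
Characteristic polynomial det(A - λI) = λ^2 + 10λ + 25 = 0.
Single eigenvalue λ = -5 with algebraic multiplicity 2.
Eigenvector v = (1,0); generalized eigenvector w with (A-λI)w=v is (-1,-1).
General solution: e^(-5t)[c_1·v + c_2·(t·v + w)].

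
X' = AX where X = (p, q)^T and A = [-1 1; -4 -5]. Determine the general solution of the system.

Coefficient matrix A = [[-1, 1], [-4, -5]].
Characteristic polynomial det(A - λI) = λ^2 + 6λ + 9 = 0.
Single eigenvalue λ = -3 with algebraic multiplicity 2.
Eigenvector v = (1,-2); generalized eigenvector w with (A-λI)w=v is (2,-3).
General solution: e^(-3t)[K_1·v + K_2·(t·v + w)].

p(t) = K_1e^(-3t) + K_2te^(-3t) + 2K_2e^(-3t), q(t) = -2K_1e^(-3t) - 2K_2te^(-3t) - 3K_2e^(-3t)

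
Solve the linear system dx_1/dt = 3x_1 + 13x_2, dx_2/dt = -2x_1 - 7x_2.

x_1(t) = -3K_1e^(-2t)sin(t) + 2K_1e^(-2t)cos(t) + 2K_2e^(-2t)sin(t) + 3K_2e^(-2t)cos(t), x_2(t) = K_1e^(-2t)sin(t) - K_1e^(-2t)cos(t) - K_2e^(-2t)sin(t) - K_2e^(-2t)cos(t)

Coefficient matrix A = [[3, 13], [-2, -7]].
Characteristic polynomial det(A - λI) = λ^2 + 4λ + 5 = 0.
Eigenvalues λ = -2 ± i (complex conjugate pair).
For λ=-2+i: an eigenvector is (2,-1) - i(-3,1) = (2 + 3i, -1 - i).
A real fundamental pair from Re and Im of e^((-2+i)t)v: X_1 = e^(-2t)(cos(t)·(2,-1) + sin(t)·(-3,1)), X_2 = e^(-2t)(sin(t)·(2,-1) - cos(t)·(-3,1)).
General solution: K_1X_1 + K_2X_2.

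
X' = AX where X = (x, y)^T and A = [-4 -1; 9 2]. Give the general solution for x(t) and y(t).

Coefficient matrix A = [[-4, -1], [9, 2]].
Characteristic polynomial det(A - λI) = λ^2 + 2λ + 1 = 0.
Single eigenvalue λ = -1 with algebraic multiplicity 2.
Eigenvector v = (-1,3); generalized eigenvector w with (A-λI)w=v is (1,-2).
General solution: e^(-t)[c_1·v + c_2·(t·v + w)].

x(t) = -c_1e^(-t) - c_2te^(-t) + c_2e^(-t), y(t) = 3c_1e^(-t) + 3c_2te^(-t) - 2c_2e^(-t)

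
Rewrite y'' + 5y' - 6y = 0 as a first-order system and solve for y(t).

Let x_1 = y, x_2 = y'. Then x_1' = x_2 and x_2' = 6x_1 - 5x_2.
A = [[0,1],[6,-5]]; det(A-λI) = λ^2 + 5λ - 6.
Eigenvalues λ = 1, -6 with eigenvectors (1,1), (1,-6).

y(t) = K_1e^(t) + K_2e^(-6t)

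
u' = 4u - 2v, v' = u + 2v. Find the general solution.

u(t) = -C_1e^(3t)sin(t) + C_1e^(3t)cos(t) + C_2e^(3t)sin(t) + C_2e^(3t)cos(t), v(t) = C_1e^(3t)cos(t) + C_2e^(3t)sin(t)

Coefficient matrix A = [[4, -2], [1, 2]].
Characteristic polynomial det(A - λI) = λ^2 - 6λ + 10 = 0.
Eigenvalues λ = 3 ± i (complex conjugate pair).
For λ=3+i: an eigenvector is (1,1) - i(-1,0) = (1 + i, 1).
A real fundamental pair from Re and Im of e^((3+i)t)v: X_1 = e^(3t)(cos(t)·(1,1) + sin(t)·(-1,0)), X_2 = e^(3t)(sin(t)·(1,1) - cos(t)·(-1,0)).
General solution: C_1X_1 + C_2X_2.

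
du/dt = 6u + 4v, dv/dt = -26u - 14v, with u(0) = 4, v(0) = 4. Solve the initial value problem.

u(t) = 28e^(-4t)sin(2t) + 4e^(-4t)cos(2t), v(t) = -72e^(-4t)sin(2t) + 4e^(-4t)cos(2t)

Coefficient matrix A = [[6, 4], [-26, -14]].
Characteristic polynomial det(A - λI) = λ^2 + 8λ + 20 = 0.
Eigenvalues λ = -4 ± 2i (complex conjugate pair).
For λ=-4+2i: an eigenvector is (-1,3) - i(1,-2) = (-1 - i, 3 + 2i).
A real fundamental pair from Re and Im of e^((-4+2i)t)v: X_1 = e^(-4t)(cos(2t)·(-1,3) + sin(2t)·(1,-2)), X_2 = e^(-4t)(sin(2t)·(-1,3) - cos(2t)·(1,-2)).
General solution: K_1X_1 + K_2X_2.
Applying u(0)=4, v(0)=4 gives K_1=12, K_2=-16.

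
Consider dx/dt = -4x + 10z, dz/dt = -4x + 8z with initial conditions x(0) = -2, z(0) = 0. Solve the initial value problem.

x(t) = 6e^(2t)sin(2t) - 2e^(2t)cos(2t), z(t) = 4e^(2t)sin(2t)

Coefficient matrix A = [[-4, 10], [-4, 8]].
Characteristic polynomial det(A - λI) = λ^2 - 4λ + 8 = 0.
Eigenvalues λ = 2 ± 2i (complex conjugate pair).
For λ=2+2i: an eigenvector is (-2,-1) - i(1,1) = (-2 - i, -1 - i).
A real fundamental pair from Re and Im of e^((2+2i)t)v: X_1 = e^(2t)(cos(2t)·(-2,-1) + sin(2t)·(1,1)), X_2 = e^(2t)(sin(2t)·(-2,-1) - cos(2t)·(1,1)).
General solution: K_1X_1 + K_2X_2.
Applying x(0)=-2, z(0)=0 gives K_1=2, K_2=-2.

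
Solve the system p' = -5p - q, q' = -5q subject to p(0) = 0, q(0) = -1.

p(t) = te^(-5t), q(t) = -e^(-5t)

Coefficient matrix A = [[-5, -1], [0, -5]].
Characteristic polynomial det(A - λI) = λ^2 + 10λ + 25 = 0.
Single eigenvalue λ = -5 with algebraic multiplicity 2.
Eigenvector v = (1,0); generalized eigenvector w with (A-λI)w=v is (2,-1).
General solution: e^(-5t)[K_1·v + K_2·(t·v + w)].
Applying p(0)=0, q(0)=-1 gives K_1=-2, K_2=1.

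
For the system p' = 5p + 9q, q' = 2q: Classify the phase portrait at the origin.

A = [[5,9],[0,2]]; det(A-λI) = λ^2 - 7λ + 10.
λ = 5, 2: both positive.

unstable node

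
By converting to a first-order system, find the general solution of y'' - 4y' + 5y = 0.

Let x_1 = y, x_2 = y'. Then x_1' = x_2 and x_2' = -5x_1 + 4x_2.
A = [[0,1],[-5,4]]; det(A-λI) = λ^2 - 4λ + 5.
Eigenvalues λ = 2 ± i.

y(t) = c_1e^(2t)cos(t) + c_2e^(2t)sin(t)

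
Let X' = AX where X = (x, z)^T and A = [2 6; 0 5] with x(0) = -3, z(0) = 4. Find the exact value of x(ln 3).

1845

A = [[2,6],[0,5]]; eigenvalues λ = 2, 5.
Eigenvectors: (-1,0) for λ=2, (2,1) for λ=5.
From the initial condition, c_1 = 11, c_2 = 4.
x(ln 3) = (11)(3^2)(-1) + (4)(3^5)(2) = 1845.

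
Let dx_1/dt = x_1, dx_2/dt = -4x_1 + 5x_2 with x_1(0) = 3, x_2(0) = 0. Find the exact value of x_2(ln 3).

-720

A = [[1,0],[-4,5]]; eigenvalues λ = 5, 1.
Eigenvectors: (0,-1) for λ=5, (1,1) for λ=1.
From the initial condition, c_1 = 3, c_2 = 3.
x_2(ln 3) = (3)(3^5)(-1) + (3)(3^1)(1) = -720.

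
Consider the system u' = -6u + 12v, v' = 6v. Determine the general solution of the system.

u(t) = -C_1e^(-6t) + C_2e^(6t), v(t) = C_2e^(6t)

Coefficient matrix A = [[-6, 12], [0, 6]].
Characteristic polynomial det(A - λI) = λ^2 - 36 = 0.
Eigenvalues λ = -6, 6.
For λ=-6: (A-λI) row 1 is [0, 12], so an eigenvector is (-1, 0).
For λ=6: (A-λI) row 1 is [-12, 12], so an eigenvector is (1, 1).
General solution: C_1e^(-6t)(-1,0) + C_2e^(6t)(1,1).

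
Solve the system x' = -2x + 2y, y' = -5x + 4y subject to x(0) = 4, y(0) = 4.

Coefficient matrix A = [[-2, 2], [-5, 4]].
Characteristic polynomial det(A - λI) = λ^2 - 2λ + 2 = 0.
Eigenvalues λ = 1 ± i (complex conjugate pair).
For λ=1+i: an eigenvector is (1,2) - i(1,1) = (1 - i, 2 - i).
A real fundamental pair from Re and Im of e^((1+i)t)v: X_1 = e^(t)(cos(t)·(1,2) + sin(t)·(1,1)), X_2 = e^(t)(sin(t)·(1,2) - cos(t)·(1,1)).
General solution: c_1X_1 + c_2X_2.
Applying x(0)=4, y(0)=4 gives c_1=0, c_2=-4.

x(t) = -4e^(t)sin(t) + 4e^(t)cos(t), y(t) = -8e^(t)sin(t) + 4e^(t)cos(t)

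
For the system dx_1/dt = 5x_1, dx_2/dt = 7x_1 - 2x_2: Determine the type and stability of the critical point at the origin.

saddle

A = [[5,0],[7,-2]]; det(A-λI) = λ^2 - 3λ - 10.
λ = 5, -2: opposite signs.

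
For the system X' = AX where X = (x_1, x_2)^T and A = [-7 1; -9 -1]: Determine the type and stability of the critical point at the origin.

stable improper node

A = [[-7,1],[-9,-1]]; det(A-λI) = λ^2 + 8λ + 16.
repeated λ = -4 with a single eigenvector.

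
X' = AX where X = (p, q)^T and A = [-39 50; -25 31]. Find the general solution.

Coefficient matrix A = [[-39, 50], [-25, 31]].
Characteristic polynomial det(A - λI) = λ^2 + 8λ + 41 = 0.
Eigenvalues λ = -4 ± 5i (complex conjugate pair).
For λ=-4+5i: an eigenvector is (3,2) - i(-1,-1) = (3 + i, 2 + i).
A real fundamental pair from Re and Im of e^((-4+5i)t)v: X_1 = e^(-4t)(cos(5t)·(3,2) + sin(5t)·(-1,-1)), X_2 = e^(-4t)(sin(5t)·(3,2) - cos(5t)·(-1,-1)).
General solution: c_1X_1 + c_2X_2.

p(t) = -c_1e^(-4t)sin(5t) + 3c_1e^(-4t)cos(5t) + 3c_2e^(-4t)sin(5t) + c_2e^(-4t)cos(5t), q(t) = -c_1e^(-4t)sin(5t) + 2c_1e^(-4t)cos(5t) + 2c_2e^(-4t)sin(5t) + c_2e^(-4t)cos(5t)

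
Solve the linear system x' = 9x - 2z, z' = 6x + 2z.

x(t) = -C_1e^(5t) + 2C_2e^(6t), z(t) = -2C_1e^(5t) + 3C_2e^(6t)

Coefficient matrix A = [[9, -2], [6, 2]].
Characteristic polynomial det(A - λI) = λ^2 - 11λ + 30 = 0.
Eigenvalues λ = 5, 6.
For λ=5: (A-λI) row 1 is [4, -2], so an eigenvector is (-1, -2).
For λ=6: (A-λI) row 1 is [3, -2], so an eigenvector is (2, 3).
General solution: C_1e^(5t)(-1,-2) + C_2e^(6t)(2,3).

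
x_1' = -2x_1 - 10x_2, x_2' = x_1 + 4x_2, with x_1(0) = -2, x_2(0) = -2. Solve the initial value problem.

Coefficient matrix A = [[-2, -10], [1, 4]].
Characteristic polynomial det(A - λI) = λ^2 - 2λ + 2 = 0.
Eigenvalues λ = 1 ± i (complex conjugate pair).
For λ=1+i: an eigenvector is (-3,1) - i(-1,0) = (-3 + i, 1).
A real fundamental pair from Re and Im of e^((1+i)t)v: X_1 = e^(t)(cos(t)·(-3,1) + sin(t)·(-1,0)), X_2 = e^(t)(sin(t)·(-3,1) - cos(t)·(-1,0)).
General solution: C_1X_1 + C_2X_2.
Applying x_1(0)=-2, x_2(0)=-2 gives C_1=-2, C_2=-8.

x_1(t) = 26e^(t)sin(t) - 2e^(t)cos(t), x_2(t) = -8e^(t)sin(t) - 2e^(t)cos(t)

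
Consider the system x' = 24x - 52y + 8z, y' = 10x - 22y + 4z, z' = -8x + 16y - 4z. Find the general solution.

x(t) = -4K_1e^(-4t) + 2K_2e^(-2t) + 3K_3e^(4t), y(t) = -2K_1e^(-4t) + K_2e^(-2t) + K_3e^(4t), z(t) = K_1e^(-4t) - K_3e^(4t)

Coefficient matrix A = [[24, -52, 8], [10, -22, 4], [-8, 16, -4]].
det(A - λI) = 0 gives eigenvalues λ = -4, -2, 4.
For λ=-4: eigenvector (-4,-2,1).
For λ=-2: eigenvector (2,1,0).
For λ=4: eigenvector (3,1,-1).
General solution: K_1e^(-4t)(-4,-2,1) + K_2e^(-2t)(2,1,0) + K_3e^(4t)(3,1,-1).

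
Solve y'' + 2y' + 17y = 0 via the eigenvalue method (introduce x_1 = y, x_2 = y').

y(t) = K_1e^(-t)cos(4t) + K_2e^(-t)sin(4t)

Let x_1 = y, x_2 = y'. Then x_1' = x_2 and x_2' = -17x_1 - 2x_2.
A = [[0,1],[-17,-2]]; det(A-λI) = λ^2 + 2λ + 17.
Eigenvalues λ = -1 ± 4i.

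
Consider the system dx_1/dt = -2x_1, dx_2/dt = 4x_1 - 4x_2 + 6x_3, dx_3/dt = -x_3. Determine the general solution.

x_1(t) = K_2e^(-2t), x_2(t) = K_1e^(-4t) + 2K_2e^(-2t) + 2K_3e^(-t), x_3(t) = K_3e^(-t)

Coefficient matrix A = [[-2, 0, 0], [4, -4, 6], [0, 0, -1]].
det(A - λI) = 0 gives eigenvalues λ = -4, -2, -1.
For λ=-4: eigenvector (0,1,0).
For λ=-2: eigenvector (1,2,0).
For λ=-1: eigenvector (0,2,1).
General solution: K_1e^(-4t)(0,1,0) + K_2e^(-2t)(1,2,0) + K_3e^(-t)(0,2,1).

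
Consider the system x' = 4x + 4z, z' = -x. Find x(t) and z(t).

Coefficient matrix A = [[4, 4], [-1, 0]].
Characteristic polynomial det(A - λI) = λ^2 - 4λ + 4 = 0.
Single eigenvalue λ = 2 with algebraic multiplicity 2.
Eigenvector v = (2,-1); generalized eigenvector w with (A-λI)w=v is (3,-1).
General solution: e^(2t)[c_1·v + c_2·(t·v + w)].

x(t) = 2c_1e^(2t) + 2c_2te^(2t) + 3c_2e^(2t), z(t) = -c_1e^(2t) - c_2te^(2t) - c_2e^(2t)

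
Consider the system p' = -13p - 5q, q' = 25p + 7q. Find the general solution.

p(t) = -K_1e^(-3t)sin(5t) + K_2e^(-3t)cos(5t), q(t) = 2K_1e^(-3t)sin(5t) + K_1e^(-3t)cos(5t) + K_2e^(-3t)sin(5t) - 2K_2e^(-3t)cos(5t)

Coefficient matrix A = [[-13, -5], [25, 7]].
Characteristic polynomial det(A - λI) = λ^2 + 6λ + 34 = 0.
Eigenvalues λ = -3 ± 5i (complex conjugate pair).
For λ=-3+5i: an eigenvector is (0,1) - i(-1,2) = (0 + i, 1 - 2i).
A real fundamental pair from Re and Im of e^((-3+5i)t)v: X_1 = e^(-3t)(cos(5t)·(0,1) + sin(5t)·(-1,2)), X_2 = e^(-3t)(sin(5t)·(0,1) - cos(5t)·(-1,2)).
General solution: K_1X_1 + K_2X_2.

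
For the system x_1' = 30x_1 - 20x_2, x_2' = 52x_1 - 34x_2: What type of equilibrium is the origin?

A = [[30,-20],[52,-34]]; det(A-λI) = λ^2 + 4λ + 20.
λ = -2 ± 4i: negative real part.

stable spiral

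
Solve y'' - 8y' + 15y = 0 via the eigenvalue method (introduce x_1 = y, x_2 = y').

y(t) = c_1e^(5t) + c_2e^(3t)

Let x_1 = y, x_2 = y'. Then x_1' = x_2 and x_2' = -15x_1 + 8x_2.
A = [[0,1],[-15,8]]; det(A-λI) = λ^2 - 8λ + 15.
Eigenvalues λ = 5, 3 with eigenvectors (1,5), (1,3).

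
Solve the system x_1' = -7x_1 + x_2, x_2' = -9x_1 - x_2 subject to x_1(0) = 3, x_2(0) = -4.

x_1(t) = -13te^(-4t) + 3e^(-4t), x_2(t) = -39te^(-4t) - 4e^(-4t)

Coefficient matrix A = [[-7, 1], [-9, -1]].
Characteristic polynomial det(A - λI) = λ^2 + 8λ + 16 = 0.
Single eigenvalue λ = -4 with algebraic multiplicity 2.
Eigenvector v = (-1,-3); generalized eigenvector w with (A-λI)w=v is (0,-1).
General solution: e^(-4t)[c_1·v + c_2·(t·v + w)].
Applying x_1(0)=3, x_2(0)=-4 gives c_1=-3, c_2=13.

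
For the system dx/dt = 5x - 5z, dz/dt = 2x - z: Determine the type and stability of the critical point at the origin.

unstable spiral

A = [[5,-5],[2,-1]]; det(A-λI) = λ^2 - 4λ + 5.
λ = 2 ± i: positive real part.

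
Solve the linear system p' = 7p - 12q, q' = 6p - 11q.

Coefficient matrix A = [[7, -12], [6, -11]].
Characteristic polynomial det(A - λI) = λ^2 + 4λ - 5 = 0.
Eigenvalues λ = 1, -5.
For λ=1: (A-λI) row 1 is [6, -12], so an eigenvector is (-2, -1).
For λ=-5: (A-λI) row 1 is [12, -12], so an eigenvector is (-1, -1).
General solution: C_1e^(t)(-2,-1) + C_2e^(-5t)(-1,-1).

p(t) = -2C_1e^(t) - C_2e^(-5t), q(t) = -C_1e^(t) - C_2e^(-5t)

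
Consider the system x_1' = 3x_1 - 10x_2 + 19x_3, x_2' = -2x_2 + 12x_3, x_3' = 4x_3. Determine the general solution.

Coefficient matrix A = [[3, -10, 19], [0, -2, 12], [0, 0, 4]].
det(A - λI) = 0 gives eigenvalues λ = 3, 4, -2.
For λ=3: eigenvector (1,0,0).
For λ=4: eigenvector (-1,2,1).
For λ=-2: eigenvector (2,1,0).
General solution: C_1e^(3t)(1,0,0) + C_2e^(4t)(-1,2,1) + C_3e^(-2t)(2,1,0).

x_1(t) = C_1e^(3t) - C_2e^(4t) + 2C_3e^(-2t), x_2(t) = 2C_2e^(4t) + C_3e^(-2t), x_3(t) = C_2e^(4t)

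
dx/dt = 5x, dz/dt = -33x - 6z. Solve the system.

x(t) = c_1e^(5t), z(t) = -3c_1e^(5t) + c_2e^(-6t)

Coefficient matrix A = [[5, 0], [-33, -6]].
Characteristic polynomial det(A - λI) = λ^2 + λ - 30 = 0.
Eigenvalues λ = 5, -6.
For λ=5: (A-λI) row 2 is [-33, -11], so an eigenvector is (1, -3).
For λ=-6: (A-λI) row 1 is [11, 0], so an eigenvector is (0, 1).
General solution: c_1e^(5t)(1,-3) + c_2e^(-6t)(0,1).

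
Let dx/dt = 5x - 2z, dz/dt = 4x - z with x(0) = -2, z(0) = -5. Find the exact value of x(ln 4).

A = [[5,-2],[4,-1]]; eigenvalues λ = 3, 1.
Eigenvectors: (-1,-1) for λ=3, (-1,-2) for λ=1.
From the initial condition, c_1 = -1, c_2 = 3.
x(ln 4) = (-1)(4^3)(-1) + (3)(4^1)(-1) = 52.

52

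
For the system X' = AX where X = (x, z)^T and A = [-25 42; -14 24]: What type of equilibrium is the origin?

saddle

A = [[-25,42],[-14,24]]; det(A-λI) = λ^2 + λ - 12.
λ = 3, -4: opposite signs.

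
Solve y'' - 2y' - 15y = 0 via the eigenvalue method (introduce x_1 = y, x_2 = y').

y(t) = K_1e^(-3t) + K_2e^(5t)

Let x_1 = y, x_2 = y'. Then x_1' = x_2 and x_2' = 15x_1 + 2x_2.
A = [[0,1],[15,2]]; det(A-λI) = λ^2 - 2λ - 15.
Eigenvalues λ = -3, 5 with eigenvectors (1,-3), (1,5).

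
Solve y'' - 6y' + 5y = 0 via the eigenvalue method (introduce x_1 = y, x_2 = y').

y(t) = C_1e^(t) + C_2e^(5t)

Let x_1 = y, x_2 = y'. Then x_1' = x_2 and x_2' = -5x_1 + 6x_2.
A = [[0,1],[-5,6]]; det(A-λI) = λ^2 - 6λ + 5.
Eigenvalues λ = 1, 5 with eigenvectors (1,1), (1,5).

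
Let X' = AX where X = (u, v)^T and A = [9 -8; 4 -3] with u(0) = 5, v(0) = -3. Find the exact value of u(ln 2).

A = [[9,-8],[4,-3]]; eigenvalues λ = 1, 5.
Eigenvectors: (1,1) for λ=1, (-2,-1) for λ=5.
From the initial condition, c_1 = -11, c_2 = -8.
u(ln 2) = (-11)(2^1)(1) + (-8)(2^5)(-2) = 490.

490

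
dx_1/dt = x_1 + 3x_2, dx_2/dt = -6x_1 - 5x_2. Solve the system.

x_1(t) = K_1e^(-2t)sin(3t) - K_2e^(-2t)cos(3t), x_2(t) = -K_1e^(-2t)sin(3t) + K_1e^(-2t)cos(3t) + K_2e^(-2t)sin(3t) + K_2e^(-2t)cos(3t)

Coefficient matrix A = [[1, 3], [-6, -5]].
Characteristic polynomial det(A - λI) = λ^2 + 4λ + 13 = 0.
Eigenvalues λ = -2 ± 3i (complex conjugate pair).
For λ=-2+3i: an eigenvector is (0,1) - i(1,-1) = (0 - i, 1 + i).
A real fundamental pair from Re and Im of e^((-2+3i)t)v: X_1 = e^(-2t)(cos(3t)·(0,1) + sin(3t)·(1,-1)), X_2 = e^(-2t)(sin(3t)·(0,1) - cos(3t)·(1,-1)).
General solution: K_1X_1 + K_2X_2.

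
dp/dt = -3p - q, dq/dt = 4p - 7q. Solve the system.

Coefficient matrix A = [[-3, -1], [4, -7]].
Characteristic polynomial det(A - λI) = λ^2 + 10λ + 25 = 0.
Single eigenvalue λ = -5 with algebraic multiplicity 2.
Eigenvector v = (1,2); generalized eigenvector w with (A-λI)w=v is (0,-1).
General solution: e^(-5t)[K_1·v + K_2·(t·v + w)].

p(t) = K_1e^(-5t) + K_2te^(-5t), q(t) = 2K_1e^(-5t) + 2K_2te^(-5t) - K_2e^(-5t)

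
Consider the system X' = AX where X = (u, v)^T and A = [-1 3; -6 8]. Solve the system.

Coefficient matrix A = [[-1, 3], [-6, 8]].
Characteristic polynomial det(A - λI) = λ^2 - 7λ + 10 = 0.
Eigenvalues λ = 5, 2.
For λ=5: (A-λI) row 1 is [-6, 3], so an eigenvector is (-1, -2).
For λ=2: (A-λI) row 1 is [-3, 3], so an eigenvector is (-1, -1).
General solution: C_1e^(5t)(-1,-2) + C_2e^(2t)(-1,-1).

u(t) = -C_1e^(5t) - C_2e^(2t), v(t) = -2C_1e^(5t) - C_2e^(2t)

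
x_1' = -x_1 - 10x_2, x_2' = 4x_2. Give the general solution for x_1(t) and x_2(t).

Coefficient matrix A = [[-1, -10], [0, 4]].
Characteristic polynomial det(A - λI) = λ^2 - 3λ - 4 = 0.
Eigenvalues λ = 4, -1.
For λ=4: (A-λI) row 1 is [-5, -10], so an eigenvector is (2, -1).
For λ=-1: (A-λI) row 1 is [0, -10], so an eigenvector is (-1, 0).
General solution: K_1e^(4t)(2,-1) + K_2e^(-t)(-1,0).

x_1(t) = 2K_1e^(4t) - K_2e^(-t), x_2(t) = -K_1e^(4t)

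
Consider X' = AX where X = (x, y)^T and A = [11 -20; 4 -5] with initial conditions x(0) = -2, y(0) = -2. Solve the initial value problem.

Coefficient matrix A = [[11, -20], [4, -5]].
Characteristic polynomial det(A - λI) = λ^2 - 6λ + 25 = 0.
Eigenvalues λ = 3 ± 4i (complex conjugate pair).
For λ=3+4i: an eigenvector is (-2,-1) - i(1,0) = (-2 - i, -1).
A real fundamental pair from Re and Im of e^((3+4i)t)v: X_1 = e^(3t)(cos(4t)·(-2,-1) + sin(4t)·(1,0)), X_2 = e^(3t)(sin(4t)·(-2,-1) - cos(4t)·(1,0)).
General solution: C_1X_1 + C_2X_2.
Applying x(0)=-2, y(0)=-2 gives C_1=2, C_2=-2.

x(t) = 6e^(3t)sin(4t) - 2e^(3t)cos(4t), y(t) = 2e^(3t)sin(4t) - 2e^(3t)cos(4t)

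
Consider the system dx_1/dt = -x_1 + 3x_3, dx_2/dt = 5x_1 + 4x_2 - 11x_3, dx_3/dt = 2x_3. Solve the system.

Coefficient matrix A = [[-1, 0, 3], [5, 4, -11], [0, 0, 2]].
det(A - λI) = 0 gives eigenvalues λ = -1, 4, 2.
For λ=-1: eigenvector (1,-1,0).
For λ=4: eigenvector (0,1,0).
For λ=2: eigenvector (1,3,1).
General solution: K_1e^(-t)(1,-1,0) + K_2e^(4t)(0,1,0) + K_3e^(2t)(1,3,1).

x_1(t) = K_1e^(-t) + K_3e^(2t), x_2(t) = -K_1e^(-t) + K_2e^(4t) + 3K_3e^(2t), x_3(t) = K_3e^(2t)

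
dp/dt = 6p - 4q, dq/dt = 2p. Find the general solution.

Coefficient matrix A = [[6, -4], [2, 0]].
Characteristic polynomial det(A - λI) = λ^2 - 6λ + 8 = 0.
Eigenvalues λ = 2, 4.
For λ=2: (A-λI) row 1 is [4, -4], so an eigenvector is (-1, -1).
For λ=4: (A-λI) row 1 is [2, -4], so an eigenvector is (2, 1).
General solution: K_1e^(2t)(-1,-1) + K_2e^(4t)(2,1).

p(t) = -K_1e^(2t) + 2K_2e^(4t), q(t) = -K_1e^(2t) + K_2e^(4t)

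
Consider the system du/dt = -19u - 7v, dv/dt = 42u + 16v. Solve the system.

u(t) = -c_1e^(-5t) + c_2e^(2t), v(t) = 2c_1e^(-5t) - 3c_2e^(2t)

Coefficient matrix A = [[-19, -7], [42, 16]].
Characteristic polynomial det(A - λI) = λ^2 + 3λ - 10 = 0.
Eigenvalues λ = -5, 2.
For λ=-5: (A-λI) row 1 is [-14, -7], so an eigenvector is (-1, 2).
For λ=2: (A-λI) row 1 is [-21, -7], so an eigenvector is (1, -3).
General solution: c_1e^(-5t)(-1,2) + c_2e^(2t)(1,-3).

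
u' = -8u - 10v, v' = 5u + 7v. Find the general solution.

u(t) = -2c_1e^(-3t) - c_2e^(2t), v(t) = c_1e^(-3t) + c_2e^(2t)

Coefficient matrix A = [[-8, -10], [5, 7]].
Characteristic polynomial det(A - λI) = λ^2 + λ - 6 = 0.
Eigenvalues λ = -3, 2.
For λ=-3: (A-λI) row 1 is [-5, -10], so an eigenvector is (-2, 1).
For λ=2: (A-λI) row 1 is [-10, -10], so an eigenvector is (-1, 1).
General solution: c_1e^(-3t)(-2,1) + c_2e^(2t)(-1,1).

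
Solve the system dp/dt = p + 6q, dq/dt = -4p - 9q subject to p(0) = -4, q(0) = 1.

p(t) = -9e^(-3t) + 5e^(-5t), q(t) = 6e^(-3t) - 5e^(-5t)

Coefficient matrix A = [[1, 6], [-4, -9]].
Characteristic polynomial det(A - λI) = λ^2 + 8λ + 15 = 0.
Eigenvalues λ = -3, -5.
For λ=-3: (A-λI) row 1 is [4, 6], so an eigenvector is (-3, 2).
For λ=-5: (A-λI) row 1 is [6, 6], so an eigenvector is (-1, 1).
General solution: C_1e^(-3t)(-3,2) + C_2e^(-5t)(-1,1).
Applying p(0)=-4, q(0)=1 gives C_1=3, C_2=-5.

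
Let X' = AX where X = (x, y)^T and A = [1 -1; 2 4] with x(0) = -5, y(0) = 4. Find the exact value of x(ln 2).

A = [[1,-1],[2,4]]; eigenvalues λ = 3, 2.
Eigenvectors: (1,-2) for λ=3, (1,-1) for λ=2.
From the initial condition, c_1 = 1, c_2 = -6.
x(ln 2) = (1)(2^3)(1) + (-6)(2^2)(1) = -16.

-16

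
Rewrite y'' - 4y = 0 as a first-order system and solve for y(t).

y(t) = K_1e^(-2t) + K_2e^(2t)

Let x_1 = y, x_2 = y'. Then x_1' = x_2 and x_2' = 4x_1.
A = [[0,1],[4,0]]; det(A-λI) = λ^2 - 4.
Eigenvalues λ = -2, 2 with eigenvectors (1,-2), (1,2).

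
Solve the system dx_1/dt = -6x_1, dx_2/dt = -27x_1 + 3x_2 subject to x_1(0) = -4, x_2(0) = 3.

Coefficient matrix A = [[-6, 0], [-27, 3]].
Characteristic polynomial det(A - λI) = λ^2 + 3λ - 18 = 0.
Eigenvalues λ = -6, 3.
For λ=-6: (A-λI) row 2 is [-27, 9], so an eigenvector is (1, 3).
For λ=3: (A-λI) row 1 is [-9, 0], so an eigenvector is (0, 1).
General solution: c_1e^(-6t)(1,3) + c_2e^(3t)(0,1).
Applying x_1(0)=-4, x_2(0)=3 gives c_1=-4, c_2=15.

x_1(t) = -4e^(-6t), x_2(t) = 15e^(3t) - 12e^(-6t)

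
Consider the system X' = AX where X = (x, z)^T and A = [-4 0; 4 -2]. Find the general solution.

Coefficient matrix A = [[-4, 0], [4, -2]].
Characteristic polynomial det(A - λI) = λ^2 + 6λ + 8 = 0.
Eigenvalues λ = -4, -2.
For λ=-4: (A-λI) row 2 is [4, 2], so an eigenvector is (-1, 2).
For λ=-2: (A-λI) row 1 is [-2, 0], so an eigenvector is (0, -1).
General solution: c_1e^(-4t)(-1,2) + c_2e^(-2t)(0,-1).

x(t) = -c_1e^(-4t), z(t) = 2c_1e^(-4t) - c_2e^(-2t)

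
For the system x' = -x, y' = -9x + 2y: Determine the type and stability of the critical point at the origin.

saddle

A = [[-1,0],[-9,2]]; det(A-λI) = λ^2 - λ - 2.
λ = 2, -1: opposite signs.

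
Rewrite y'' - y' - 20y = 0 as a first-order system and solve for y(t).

Let x_1 = y, x_2 = y'. Then x_1' = x_2 and x_2' = 20x_1 + x_2.
A = [[0,1],[20,1]]; det(A-λI) = λ^2 - λ - 20.
Eigenvalues λ = 5, -4 with eigenvectors (1,5), (1,-4).

y(t) = K_1e^(5t) + K_2e^(-4t)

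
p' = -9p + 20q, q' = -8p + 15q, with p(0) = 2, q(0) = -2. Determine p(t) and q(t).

p(t) = -16e^(3t)sin(4t) + 2e^(3t)cos(4t), q(t) = -10e^(3t)sin(4t) - 2e^(3t)cos(4t)

Coefficient matrix A = [[-9, 20], [-8, 15]].
Characteristic polynomial det(A - λI) = λ^2 - 6λ + 25 = 0.
Eigenvalues λ = 3 ± 4i (complex conjugate pair).
For λ=3+4i: an eigenvector is (2,1) - i(-1,-1) = (2 + i, 1 + i).
A real fundamental pair from Re and Im of e^((3+4i)t)v: X_1 = e^(3t)(cos(4t)·(2,1) + sin(4t)·(-1,-1)), X_2 = e^(3t)(sin(4t)·(2,1) - cos(4t)·(-1,-1)).
General solution: c_1X_1 + c_2X_2.
Applying p(0)=2, q(0)=-2 gives c_1=4, c_2=-6.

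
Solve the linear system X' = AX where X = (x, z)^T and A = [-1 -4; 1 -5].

x(t) = -2c_1e^(-3t) - 2c_2te^(-3t) - 3c_2e^(-3t), z(t) = -c_1e^(-3t) - c_2te^(-3t) - c_2e^(-3t)

Coefficient matrix A = [[-1, -4], [1, -5]].
Characteristic polynomial det(A - λI) = λ^2 + 6λ + 9 = 0.
Single eigenvalue λ = -3 with algebraic multiplicity 2.
Eigenvector v = (-2,-1); generalized eigenvector w with (A-λI)w=v is (-3,-1).
General solution: e^(-3t)[c_1·v + c_2·(t·v + w)].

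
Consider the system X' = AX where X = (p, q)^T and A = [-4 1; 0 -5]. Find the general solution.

p(t) = -c_1e^(-4t) - c_2e^(-5t), q(t) = c_2e^(-5t)

Coefficient matrix A = [[-4, 1], [0, -5]].
Characteristic polynomial det(A - λI) = λ^2 + 9λ + 20 = 0.
Eigenvalues λ = -4, -5.
For λ=-4: (A-λI) row 1 is [0, 1], so an eigenvector is (-1, 0).
For λ=-5: (A-λI) row 1 is [1, 1], so an eigenvector is (-1, 1).
General solution: c_1e^(-4t)(-1,0) + c_2e^(-5t)(-1,1).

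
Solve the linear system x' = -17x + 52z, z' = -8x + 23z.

Coefficient matrix A = [[-17, 52], [-8, 23]].
Characteristic polynomial det(A - λI) = λ^2 - 6λ + 25 = 0.
Eigenvalues λ = 3 ± 4i (complex conjugate pair).
For λ=3+4i: an eigenvector is (-3,-1) - i(2,1) = (-3 - 2i, -1 - i).
A real fundamental pair from Re and Im of e^((3+4i)t)v: X_1 = e^(3t)(cos(4t)·(-3,-1) + sin(4t)·(2,1)), X_2 = e^(3t)(sin(4t)·(-3,-1) - cos(4t)·(2,1)).
General solution: K_1X_1 + K_2X_2.

x(t) = 2K_1e^(3t)sin(4t) - 3K_1e^(3t)cos(4t) - 3K_2e^(3t)sin(4t) - 2K_2e^(3t)cos(4t), z(t) = K_1e^(3t)sin(4t) - K_1e^(3t)cos(4t) - K_2e^(3t)sin(4t) - K_2e^(3t)cos(4t)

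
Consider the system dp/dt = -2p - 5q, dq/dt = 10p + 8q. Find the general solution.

Coefficient matrix A = [[-2, -5], [10, 8]].
Characteristic polynomial det(A - λI) = λ^2 - 6λ + 34 = 0.
Eigenvalues λ = 3 ± 5i (complex conjugate pair).
For λ=3+5i: an eigenvector is (-1,1) - i(0,-1) = (-1, 1 + i).
A real fundamental pair from Re and Im of e^((3+5i)t)v: X_1 = e^(3t)(cos(5t)·(-1,1) + sin(5t)·(0,-1)), X_2 = e^(3t)(sin(5t)·(-1,1) - cos(5t)·(0,-1)).
General solution: K_1X_1 + K_2X_2.

p(t) = -K_1e^(3t)cos(5t) - K_2e^(3t)sin(5t), q(t) = -K_1e^(3t)sin(5t) + K_1e^(3t)cos(5t) + K_2e^(3t)sin(5t) + K_2e^(3t)cos(5t)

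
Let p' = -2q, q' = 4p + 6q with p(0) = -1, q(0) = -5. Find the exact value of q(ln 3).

A = [[0,-2],[4,6]]; eigenvalues λ = 2, 4.
Eigenvectors: (1,-1) for λ=2, (1,-2) for λ=4.
From the initial condition, c_1 = -7, c_2 = 6.
q(ln 3) = (-7)(3^2)(-1) + (6)(3^4)(-2) = -909.

-909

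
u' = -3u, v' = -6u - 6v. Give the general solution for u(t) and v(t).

Coefficient matrix A = [[-3, 0], [-6, -6]].
Characteristic polynomial det(A - λI) = λ^2 + 9λ + 18 = 0.
Eigenvalues λ = -3, -6.
For λ=-3: (A-λI) row 2 is [-6, -3], so an eigenvector is (-1, 2).
For λ=-6: (A-λI) row 1 is [3, 0], so an eigenvector is (0, 1).
General solution: K_1e^(-3t)(-1,2) + K_2e^(-6t)(0,1).

u(t) = -K_1e^(-3t), v(t) = 2K_1e^(-3t) + K_2e^(-6t)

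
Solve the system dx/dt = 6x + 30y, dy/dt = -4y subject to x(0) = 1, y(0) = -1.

Coefficient matrix A = [[6, 30], [0, -4]].
Characteristic polynomial det(A - λI) = λ^2 - 2λ - 24 = 0.
Eigenvalues λ = 6, -4.
For λ=6: (A-λI) row 1 is [0, 30], so an eigenvector is (1, 0).
For λ=-4: (A-λI) row 1 is [10, 30], so an eigenvector is (-3, 1).
General solution: c_1e^(6t)(1,0) + c_2e^(-4t)(-3,1).
Applying x(0)=1, y(0)=-1 gives c_1=-2, c_2=-1.

x(t) = -2e^(6t) + 3e^(-4t), y(t) = -e^(-4t)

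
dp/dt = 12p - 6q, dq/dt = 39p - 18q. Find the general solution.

p(t) = -K_1e^(-3t)sin(3t) - K_1e^(-3t)cos(3t) - K_2e^(-3t)sin(3t) + K_2e^(-3t)cos(3t), q(t) = -3K_1e^(-3t)sin(3t) - 2K_1e^(-3t)cos(3t) - 2K_2e^(-3t)sin(3t) + 3K_2e^(-3t)cos(3t)

Coefficient matrix A = [[12, -6], [39, -18]].
Characteristic polynomial det(A - λI) = λ^2 + 6λ + 18 = 0.
Eigenvalues λ = -3 ± 3i (complex conjugate pair).
For λ=-3+3i: an eigenvector is (-1,-2) - i(-1,-3) = (-1 + i, -2 + 3i).
A real fundamental pair from Re and Im of e^((-3+3i)t)v: X_1 = e^(-3t)(cos(3t)·(-1,-2) + sin(3t)·(-1,-3)), X_2 = e^(-3t)(sin(3t)·(-1,-2) - cos(3t)·(-1,-3)).
General solution: K_1X_1 + K_2X_2.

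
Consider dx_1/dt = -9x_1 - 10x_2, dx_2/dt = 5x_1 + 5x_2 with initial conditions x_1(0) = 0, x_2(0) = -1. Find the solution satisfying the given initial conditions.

Coefficient matrix A = [[-9, -10], [5, 5]].
Characteristic polynomial det(A - λI) = λ^2 + 4λ + 5 = 0.
Eigenvalues λ = -2 ± i (complex conjugate pair).
For λ=-2+i: an eigenvector is (3,-2) - i(-1,1) = (3 + i, -2 - i).
A real fundamental pair from Re and Im of e^((-2+i)t)v: X_1 = e^(-2t)(cos(t)·(3,-2) + sin(t)·(-1,1)), X_2 = e^(-2t)(sin(t)·(3,-2) - cos(t)·(-1,1)).
General solution: K_1X_1 + K_2X_2.
Applying x_1(0)=0, x_2(0)=-1 gives K_1=-1, K_2=3.

x_1(t) = 10e^(-2t)sin(t), x_2(t) = -7e^(-2t)sin(t) - e^(-2t)cos(t)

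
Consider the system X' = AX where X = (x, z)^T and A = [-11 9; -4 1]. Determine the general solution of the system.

Coefficient matrix A = [[-11, 9], [-4, 1]].
Characteristic polynomial det(A - λI) = λ^2 + 10λ + 25 = 0.
Single eigenvalue λ = -5 with algebraic multiplicity 2.
Eigenvector v = (3,2); generalized eigenvector w with (A-λI)w=v is (1,1).
General solution: e^(-5t)[C_1·v + C_2·(t·v + w)].

x(t) = 3C_1e^(-5t) + 3C_2te^(-5t) + C_2e^(-5t), z(t) = 2C_1e^(-5t) + 2C_2te^(-5t) + C_2e^(-5t)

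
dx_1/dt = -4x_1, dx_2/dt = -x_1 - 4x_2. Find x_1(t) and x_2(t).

Coefficient matrix A = [[-4, 0], [-1, -4]].
Characteristic polynomial det(A - λI) = λ^2 + 8λ + 16 = 0.
Single eigenvalue λ = -4 with algebraic multiplicity 2.
Eigenvector v = (0,-1); generalized eigenvector w with (A-λI)w=v is (1,3).
General solution: e^(-4t)[c_1·v + c_2·(t·v + w)].

x_1(t) = c_2e^(-4t), x_2(t) = -c_1e^(-4t) - c_2te^(-4t) + 3c_2e^(-4t)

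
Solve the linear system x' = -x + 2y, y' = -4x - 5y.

Coefficient matrix A = [[-1, 2], [-4, -5]].
Characteristic polynomial det(A - λI) = λ^2 + 6λ + 13 = 0.
Eigenvalues λ = -3 ± 2i (complex conjugate pair).
For λ=-3+2i: an eigenvector is (0,1) - i(1,-1) = (0 - i, 1 + i).
A real fundamental pair from Re and Im of e^((-3+2i)t)v: X_1 = e^(-3t)(cos(2t)·(0,1) + sin(2t)·(1,-1)), X_2 = e^(-3t)(sin(2t)·(0,1) - cos(2t)·(1,-1)).
General solution: c_1X_1 + c_2X_2.

x(t) = c_1e^(-3t)sin(2t) - c_2e^(-3t)cos(2t), y(t) = -c_1e^(-3t)sin(2t) + c_1e^(-3t)cos(2t) + c_2e^(-3t)sin(2t) + c_2e^(-3t)cos(2t)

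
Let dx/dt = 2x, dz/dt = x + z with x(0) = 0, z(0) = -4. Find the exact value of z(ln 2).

A = [[2,0],[1,1]]; eigenvalues λ = 2, 1.
Eigenvectors: (-1,-1) for λ=2, (0,1) for λ=1.
From the initial condition, c_1 = 0, c_2 = -4.
z(ln 2) = (0)(2^2)(-1) + (-4)(2^1)(1) = -8.

-8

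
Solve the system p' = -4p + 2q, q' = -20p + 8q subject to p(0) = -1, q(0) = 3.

Coefficient matrix A = [[-4, 2], [-20, 8]].
Characteristic polynomial det(A - λI) = λ^2 - 4λ + 8 = 0.
Eigenvalues λ = 2 ± 2i (complex conjugate pair).
For λ=2+2i: an eigenvector is (0,1) - i(1,3) = (0 - i, 1 - 3i).
A real fundamental pair from Re and Im of e^((2+2i)t)v: X_1 = e^(2t)(cos(2t)·(0,1) + sin(2t)·(1,3)), X_2 = e^(2t)(sin(2t)·(0,1) - cos(2t)·(1,3)).
General solution: K_1X_1 + K_2X_2.
Applying p(0)=-1, q(0)=3 gives K_1=6, K_2=1.

p(t) = 6e^(2t)sin(2t) - e^(2t)cos(2t), q(t) = 19e^(2t)sin(2t) + 3e^(2t)cos(2t)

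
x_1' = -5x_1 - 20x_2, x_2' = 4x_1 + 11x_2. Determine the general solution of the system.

x_1(t) = 2c_1e^(3t)sin(4t) - c_1e^(3t)cos(4t) - c_2e^(3t)sin(4t) - 2c_2e^(3t)cos(4t), x_2(t) = -c_1e^(3t)sin(4t) + c_2e^(3t)cos(4t)

Coefficient matrix A = [[-5, -20], [4, 11]].
Characteristic polynomial det(A - λI) = λ^2 - 6λ + 25 = 0.
Eigenvalues λ = 3 ± 4i (complex conjugate pair).
For λ=3+4i: an eigenvector is (-1,0) - i(2,-1) = (-1 - 2i, 0 + i).
A real fundamental pair from Re and Im of e^((3+4i)t)v: X_1 = e^(3t)(cos(4t)·(-1,0) + sin(4t)·(2,-1)), X_2 = e^(3t)(sin(4t)·(-1,0) - cos(4t)·(2,-1)).
General solution: c_1X_1 + c_2X_2.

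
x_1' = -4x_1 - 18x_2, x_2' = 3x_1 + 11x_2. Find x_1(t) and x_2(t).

x_1(t) = -2C_1e^(5t) + 3C_2e^(2t), x_2(t) = C_1e^(5t) - C_2e^(2t)

Coefficient matrix A = [[-4, -18], [3, 11]].
Characteristic polynomial det(A - λI) = λ^2 - 7λ + 10 = 0.
Eigenvalues λ = 5, 2.
For λ=5: (A-λI) row 1 is [-9, -18], so an eigenvector is (-2, 1).
For λ=2: (A-λI) row 1 is [-6, -18], so an eigenvector is (3, -1).
General solution: C_1e^(5t)(-2,1) + C_2e^(2t)(3,-1).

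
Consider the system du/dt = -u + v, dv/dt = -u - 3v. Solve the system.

u(t) = c_1e^(-2t) + c_2te^(-2t) + 3c_2e^(-2t), v(t) = -c_1e^(-2t) - c_2te^(-2t) - 2c_2e^(-2t)

Coefficient matrix A = [[-1, 1], [-1, -3]].
Characteristic polynomial det(A - λI) = λ^2 + 4λ + 4 = 0.
Single eigenvalue λ = -2 with algebraic multiplicity 2.
Eigenvector v = (1,-1); generalized eigenvector w with (A-λI)w=v is (3,-2).
General solution: e^(-2t)[c_1·v + c_2·(t·v + w)].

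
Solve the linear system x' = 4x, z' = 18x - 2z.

x(t) = C_1e^(4t), z(t) = 3C_1e^(4t) - C_2e^(-2t)

Coefficient matrix A = [[4, 0], [18, -2]].
Characteristic polynomial det(A - λI) = λ^2 - 2λ - 8 = 0.
Eigenvalues λ = 4, -2.
For λ=4: (A-λI) row 2 is [18, -6], so an eigenvector is (1, 3).
For λ=-2: (A-λI) row 1 is [6, 0], so an eigenvector is (0, -1).
General solution: C_1e^(4t)(1,3) + C_2e^(-2t)(0,-1).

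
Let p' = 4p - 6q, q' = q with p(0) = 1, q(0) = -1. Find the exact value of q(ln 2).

A = [[4,-6],[0,1]]; eigenvalues λ = 1, 4.
Eigenvectors: (2,1) for λ=1, (-1,0) for λ=4.
From the initial condition, c_1 = -1, c_2 = -3.
q(ln 2) = (-1)(2^1)(1) + (-3)(2^4)(0) = -2.

-2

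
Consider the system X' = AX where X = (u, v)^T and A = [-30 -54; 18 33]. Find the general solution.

u(t) = 3K_1e^(6t) + 2K_2e^(-3t), v(t) = -2K_1e^(6t) - K_2e^(-3t)

Coefficient matrix A = [[-30, -54], [18, 33]].
Characteristic polynomial det(A - λI) = λ^2 - 3λ - 18 = 0.
Eigenvalues λ = 6, -3.
For λ=6: (A-λI) row 1 is [-36, -54], so an eigenvector is (3, -2).
For λ=-3: (A-λI) row 1 is [-27, -54], so an eigenvector is (2, -1).
General solution: K_1e^(6t)(3,-2) + K_2e^(-3t)(2,-1).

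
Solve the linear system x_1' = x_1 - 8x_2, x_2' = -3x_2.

Coefficient matrix A = [[1, -8], [0, -3]].
Characteristic polynomial det(A - λI) = λ^2 + 2λ - 3 = 0.
Eigenvalues λ = 1, -3.
For λ=1: (A-λI) row 1 is [0, -8], so an eigenvector is (1, 0).
For λ=-3: (A-λI) row 1 is [4, -8], so an eigenvector is (2, 1).
General solution: c_1e^(t)(1,0) + c_2e^(-3t)(2,1).

x_1(t) = c_1e^(t) + 2c_2e^(-3t), x_2(t) = c_2e^(-3t)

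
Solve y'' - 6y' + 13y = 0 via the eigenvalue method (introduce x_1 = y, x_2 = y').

y(t) = K_1e^(3t)cos(2t) + K_2e^(3t)sin(2t)

Let x_1 = y, x_2 = y'. Then x_1' = x_2 and x_2' = -13x_1 + 6x_2.
A = [[0,1],[-13,6]]; det(A-λI) = λ^2 - 6λ + 13.
Eigenvalues λ = 3 ± 2i.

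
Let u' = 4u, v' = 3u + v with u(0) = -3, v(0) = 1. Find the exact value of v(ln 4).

A = [[4,0],[3,1]]; eigenvalues λ = 4, 1.
Eigenvectors: (-1,-1) for λ=4, (0,1) for λ=1.
From the initial condition, c_1 = 3, c_2 = 4.
v(ln 4) = (3)(4^4)(-1) + (4)(4^1)(1) = -752.

-752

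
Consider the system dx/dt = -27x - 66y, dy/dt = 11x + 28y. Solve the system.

Coefficient matrix A = [[-27, -66], [11, 28]].
Characteristic polynomial det(A - λI) = λ^2 - λ - 30 = 0.
Eigenvalues λ = 6, -5.
For λ=6: (A-λI) row 1 is [-33, -66], so an eigenvector is (-2, 1).
For λ=-5: (A-λI) row 1 is [-22, -66], so an eigenvector is (3, -1).
General solution: c_1e^(6t)(-2,1) + c_2e^(-5t)(3,-1).

x(t) = -2c_1e^(6t) + 3c_2e^(-5t), y(t) = c_1e^(6t) - c_2e^(-5t)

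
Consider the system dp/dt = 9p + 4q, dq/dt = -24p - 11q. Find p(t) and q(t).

p(t) = C_1e^(t) - C_2e^(-3t), q(t) = -2C_1e^(t) + 3C_2e^(-3t)

Coefficient matrix A = [[9, 4], [-24, -11]].
Characteristic polynomial det(A - λI) = λ^2 + 2λ - 3 = 0.
Eigenvalues λ = 1, -3.
For λ=1: (A-λI) row 1 is [8, 4], so an eigenvector is (1, -2).
For λ=-3: (A-λI) row 1 is [12, 4], so an eigenvector is (-1, 3).
General solution: C_1e^(t)(1,-2) + C_2e^(-3t)(-1,3).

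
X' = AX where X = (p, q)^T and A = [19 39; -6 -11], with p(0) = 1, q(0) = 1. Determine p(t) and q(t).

Coefficient matrix A = [[19, 39], [-6, -11]].
Characteristic polynomial det(A - λI) = λ^2 - 8λ + 25 = 0.
Eigenvalues λ = 4 ± 3i (complex conjugate pair).
For λ=4+3i: an eigenvector is (3,-1) - i(2,-1) = (3 - 2i, -1 + i).
A real fundamental pair from Re and Im of e^((4+3i)t)v: X_1 = e^(4t)(cos(3t)·(3,-1) + sin(3t)·(2,-1)), X_2 = e^(4t)(sin(3t)·(3,-1) - cos(3t)·(2,-1)).
General solution: C_1X_1 + C_2X_2.
Applying p(0)=1, q(0)=1 gives C_1=3, C_2=4.

p(t) = 18e^(4t)sin(3t) + e^(4t)cos(3t), q(t) = -7e^(4t)sin(3t) + e^(4t)cos(3t)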